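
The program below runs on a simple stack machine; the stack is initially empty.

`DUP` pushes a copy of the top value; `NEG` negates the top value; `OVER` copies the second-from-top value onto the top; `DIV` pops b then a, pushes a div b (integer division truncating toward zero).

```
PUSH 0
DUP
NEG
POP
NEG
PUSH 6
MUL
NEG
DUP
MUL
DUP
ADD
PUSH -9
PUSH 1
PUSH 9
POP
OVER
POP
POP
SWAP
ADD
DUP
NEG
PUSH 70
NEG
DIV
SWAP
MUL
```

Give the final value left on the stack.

0

PUSH 0  → 0
DUP     → 0 0
NEG     → 0 0
POP     → 0
NEG     → 0
PUSH 6  → 0 6
MUL     → 0
NEG     → 0
DUP     → 0 0
MUL     → 0
DUP     → 0 0
ADD     → 0
PUSH -9 → 0 -9
PUSH 1  → 0 -9 1
PUSH 9  → 0 -9 1 9
POP     → 0 -9 1
OVER    → 0 -9 1 -9
POP     → 0 -9 1
POP     → 0 -9
SWAP    → -9 0
ADD     → -9
DUP     → -9 -9
NEG     → -9 9
PUSH 70 → -9 9 70
NEG     → -9 9 -70
DIV     → -9 0
SWAP    → 0 -9
MUL     → 0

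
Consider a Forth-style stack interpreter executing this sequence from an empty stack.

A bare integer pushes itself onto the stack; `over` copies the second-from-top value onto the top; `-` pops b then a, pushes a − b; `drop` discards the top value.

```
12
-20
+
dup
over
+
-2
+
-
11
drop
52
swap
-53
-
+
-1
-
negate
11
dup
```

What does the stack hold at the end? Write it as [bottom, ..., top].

12     -> 12
-20    -> 12 -20
+      -> -8
dup    -> -8 -8
over   -> -8 -8 -8
+      -> -8 -16
-2     -> -8 -16 -2
+      -> -8 -18
-      -> 10
11     -> 10 11
drop   -> 10
52     -> 10 52
swap   -> 52 10
-53    -> 52 10 -53
-      -> 52 63
+      -> 115
-1     -> 115 -1
-      -> 116
negate -> -116
11     -> -116 11
dup    -> -116 11 11

[-116, 11, 11]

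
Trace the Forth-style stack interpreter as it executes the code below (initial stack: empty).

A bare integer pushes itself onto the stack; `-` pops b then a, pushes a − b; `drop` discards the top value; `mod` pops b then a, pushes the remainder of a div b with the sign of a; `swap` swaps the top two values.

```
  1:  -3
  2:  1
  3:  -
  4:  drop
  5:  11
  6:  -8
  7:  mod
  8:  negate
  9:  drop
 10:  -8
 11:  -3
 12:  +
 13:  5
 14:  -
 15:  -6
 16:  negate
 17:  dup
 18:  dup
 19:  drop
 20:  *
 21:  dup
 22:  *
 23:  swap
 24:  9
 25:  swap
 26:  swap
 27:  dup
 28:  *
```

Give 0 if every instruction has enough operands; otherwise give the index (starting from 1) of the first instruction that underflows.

0

-3     : -3
1      : -3 1
-      : -4
drop   : (empty)
11     : 11
-8     : 11 -8
mod    : 3
negate : -3
drop   : (empty)
-8     : -8
-3     : -8 -3
+      : -11
5      : -11 5
-      : -16
-6     : -16 -6
negate : -16 6
dup    : -16 6 6
dup    : -16 6 6 6
drop   : -16 6 6
*      : -16 36
dup    : -16 36 36
*      : -16 1296
swap   : 1296 -16
9      : 1296 -16 9
swap   : 1296 9 -16
swap   : 1296 -16 9
dup    : 1296 -16 9 9
*      : 1296 -16 81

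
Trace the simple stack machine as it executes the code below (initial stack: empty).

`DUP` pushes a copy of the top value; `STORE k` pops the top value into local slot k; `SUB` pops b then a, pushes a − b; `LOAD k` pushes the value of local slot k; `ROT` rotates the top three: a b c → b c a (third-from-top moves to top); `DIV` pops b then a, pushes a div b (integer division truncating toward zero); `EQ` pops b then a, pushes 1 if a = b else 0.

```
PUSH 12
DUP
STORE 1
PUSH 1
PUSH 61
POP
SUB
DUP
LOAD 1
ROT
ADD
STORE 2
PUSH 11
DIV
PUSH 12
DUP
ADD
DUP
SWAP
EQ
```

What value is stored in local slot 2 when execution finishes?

PUSH 12 -> [12]
DUP     -> [12, 12]
STORE 1 -> [12]
PUSH 1  -> [12, 1]
PUSH 61 -> [12, 1, 61]
POP     -> [12, 1]
SUB     -> [11]
DUP     -> [11, 11]
LOAD 1  -> [11, 11, 12]
ROT     -> [11, 12, 11]
ADD     -> [11, 23]
STORE 2 -> [11]
PUSH 11 -> [11, 11]
DIV     -> [1]
PUSH 12 -> [1, 12]
DUP     -> [1, 12, 12]
ADD     -> [1, 24]
DUP     -> [1, 24, 24]
SWAP    -> [1, 24, 24]
EQ      -> [1, 1]

23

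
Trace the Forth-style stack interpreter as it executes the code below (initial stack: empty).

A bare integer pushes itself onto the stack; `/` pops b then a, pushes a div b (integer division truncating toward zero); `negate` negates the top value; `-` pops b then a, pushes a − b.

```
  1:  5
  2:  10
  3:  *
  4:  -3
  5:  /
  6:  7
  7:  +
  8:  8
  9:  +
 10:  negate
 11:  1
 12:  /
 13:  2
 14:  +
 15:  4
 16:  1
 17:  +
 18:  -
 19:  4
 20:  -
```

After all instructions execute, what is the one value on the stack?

5      -> 5
10     -> 5 10
*      -> 50
-3     -> 50 -3
/      -> -16
7      -> -16 7
+      -> -9
8      -> -9 8
+      -> -1
negate -> 1
1      -> 1 1
/      -> 1
2      -> 1 2
+      -> 3
4      -> 3 4
1      -> 3 4 1
+      -> 3 5
-      -> -2
4      -> -2 4
-      -> -6

-6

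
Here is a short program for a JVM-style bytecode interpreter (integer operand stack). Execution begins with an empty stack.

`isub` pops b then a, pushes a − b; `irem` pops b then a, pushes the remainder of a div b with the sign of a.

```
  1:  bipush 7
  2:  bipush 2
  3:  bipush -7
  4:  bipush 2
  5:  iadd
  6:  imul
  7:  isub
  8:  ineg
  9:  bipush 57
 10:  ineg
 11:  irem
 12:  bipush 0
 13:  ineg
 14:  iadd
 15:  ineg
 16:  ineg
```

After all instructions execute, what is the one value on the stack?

-17

bipush 7  -> [7]
bipush 2  -> [7, 2]
bipush -7 -> [7, 2, -7]
bipush 2  -> [7, 2, -7, 2]
iadd      -> [7, 2, -5]
imul      -> [7, -10]
isub      -> [17]
ineg      -> [-17]
bipush 57 -> [-17, 57]
ineg      -> [-17, -57]
irem      -> [-17]
bipush 0  -> [-17, 0]
ineg      -> [-17, 0]
iadd      -> [-17]
ineg      -> [17]
ineg      -> [-17]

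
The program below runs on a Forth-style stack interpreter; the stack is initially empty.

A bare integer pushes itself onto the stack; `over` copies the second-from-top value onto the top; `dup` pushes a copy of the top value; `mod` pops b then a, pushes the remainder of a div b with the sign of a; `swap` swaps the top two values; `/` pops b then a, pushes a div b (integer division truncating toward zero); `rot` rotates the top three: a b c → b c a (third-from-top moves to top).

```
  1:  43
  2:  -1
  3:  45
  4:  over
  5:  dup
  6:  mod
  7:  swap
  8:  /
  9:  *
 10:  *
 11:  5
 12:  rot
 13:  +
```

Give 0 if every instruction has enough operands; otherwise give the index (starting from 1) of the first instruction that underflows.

43    43
-1    43 -1
45    43 -1 45
over  43 -1 45 -1
dup   43 -1 45 -1 -1
mod   43 -1 45 0
swap  43 -1 0 45
/     43 -1 0
*     43 0
*     0
5     0 5
rot  — needs 3 operands, stack has 2 → underflow

12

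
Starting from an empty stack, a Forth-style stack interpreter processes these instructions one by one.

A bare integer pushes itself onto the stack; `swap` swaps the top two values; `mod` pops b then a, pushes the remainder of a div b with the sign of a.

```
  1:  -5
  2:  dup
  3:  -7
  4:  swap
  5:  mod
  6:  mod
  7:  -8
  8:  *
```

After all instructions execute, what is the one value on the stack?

-5    -5
dup   -5 -5
-7    -5 -5 -7
swap  -5 -7 -5
mod   -5 -2
mod   -1
-8    -1 -8
*     8

8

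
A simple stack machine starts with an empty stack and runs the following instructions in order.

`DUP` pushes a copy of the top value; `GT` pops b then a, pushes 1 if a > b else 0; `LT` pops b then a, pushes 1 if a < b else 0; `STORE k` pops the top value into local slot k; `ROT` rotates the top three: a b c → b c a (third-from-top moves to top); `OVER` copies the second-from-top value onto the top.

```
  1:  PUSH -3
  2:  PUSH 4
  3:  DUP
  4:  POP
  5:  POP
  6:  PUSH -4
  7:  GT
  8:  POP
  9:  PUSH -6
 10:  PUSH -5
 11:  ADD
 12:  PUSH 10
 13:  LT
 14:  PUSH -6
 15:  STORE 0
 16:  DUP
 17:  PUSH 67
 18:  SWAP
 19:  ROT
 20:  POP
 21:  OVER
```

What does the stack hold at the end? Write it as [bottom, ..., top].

[67, 1, 67]

PUSH -3  -3
PUSH 4   -3 4
DUP      -3 4 4
POP      -3 4
POP      -3
PUSH -4  -3 -4
GT       1
POP      (empty)
PUSH -6  -6
PUSH -5  -6 -5
ADD      -11
PUSH 10  -11 10
LT       1
PUSH -6  1 -6
STORE 0  1
DUP      1 1
PUSH 67  1 1 67
SWAP     1 67 1
ROT      67 1 1
POP      67 1
OVER     67 1 67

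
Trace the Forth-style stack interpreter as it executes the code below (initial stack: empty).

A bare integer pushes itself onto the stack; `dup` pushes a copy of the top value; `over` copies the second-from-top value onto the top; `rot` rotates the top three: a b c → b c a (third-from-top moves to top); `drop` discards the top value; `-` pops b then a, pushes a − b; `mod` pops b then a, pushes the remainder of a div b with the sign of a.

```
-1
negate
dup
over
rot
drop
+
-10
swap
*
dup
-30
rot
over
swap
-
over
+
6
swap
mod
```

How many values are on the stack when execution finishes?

-1     -> -1
negate -> 1
dup    -> 1 1
over   -> 1 1 1
rot    -> 1 1 1
drop   -> 1 1
+      -> 2
-10    -> 2 -10
swap   -> -10 2
*      -> -20
dup    -> -20 -20
-30    -> -20 -20 -30
rot    -> -20 -30 -20
over   -> -20 -30 -20 -30
swap   -> -20 -30 -30 -20
-      -> -20 -30 -10
over   -> -20 -30 -10 -30
+      -> -20 -30 -40
6      -> -20 -30 -40 6
swap   -> -20 -30 6 -40
mod    -> -20 -30 6

3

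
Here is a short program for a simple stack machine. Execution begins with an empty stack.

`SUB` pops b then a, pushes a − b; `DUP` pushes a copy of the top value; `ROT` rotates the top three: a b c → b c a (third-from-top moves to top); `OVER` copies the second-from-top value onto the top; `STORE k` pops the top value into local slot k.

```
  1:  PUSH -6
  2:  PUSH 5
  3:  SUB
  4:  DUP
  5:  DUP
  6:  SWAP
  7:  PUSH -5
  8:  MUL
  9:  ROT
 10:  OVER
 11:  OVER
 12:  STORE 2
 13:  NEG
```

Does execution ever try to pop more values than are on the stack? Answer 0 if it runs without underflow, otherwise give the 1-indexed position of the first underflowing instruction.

0

PUSH -6  [-6]
PUSH 5   [-6, 5]
SUB      [-11]
DUP      [-11, -11]
DUP      [-11, -11, -11]
SWAP     [-11, -11, -11]
PUSH -5  [-11, -11, -11, -5]
MUL      [-11, -11, 55]
ROT      [-11, 55, -11]
OVER     [-11, 55, -11, 55]
OVER     [-11, 55, -11, 55, -11]
STORE 2  [-11, 55, -11, 55]
NEG      [-11, 55, -11, -55]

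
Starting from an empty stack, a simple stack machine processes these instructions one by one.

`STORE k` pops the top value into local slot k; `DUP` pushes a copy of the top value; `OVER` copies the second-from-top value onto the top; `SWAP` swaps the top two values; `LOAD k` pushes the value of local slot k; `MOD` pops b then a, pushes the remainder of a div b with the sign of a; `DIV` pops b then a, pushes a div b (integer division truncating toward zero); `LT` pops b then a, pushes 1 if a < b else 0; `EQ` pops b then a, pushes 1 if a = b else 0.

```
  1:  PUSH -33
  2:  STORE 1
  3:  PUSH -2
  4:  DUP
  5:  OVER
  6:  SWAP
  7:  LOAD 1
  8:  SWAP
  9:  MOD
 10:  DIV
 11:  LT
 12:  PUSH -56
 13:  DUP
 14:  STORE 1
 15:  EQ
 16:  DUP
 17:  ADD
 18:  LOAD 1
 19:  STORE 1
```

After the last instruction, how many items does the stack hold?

PUSH -33 : -33
STORE 1  : (empty)
PUSH -2  : -2
DUP      : -2 -2
OVER     : -2 -2 -2
SWAP     : -2 -2 -2
LOAD 1   : -2 -2 -2 -33
SWAP     : -2 -2 -33 -2
MOD      : -2 -2 -1
DIV      : -2 2
LT       : 1
PUSH -56 : 1 -56
DUP      : 1 -56 -56
STORE 1  : 1 -56
EQ       : 0
DUP      : 0 0
ADD      : 0
LOAD 1   : 0 -56
STORE 1  : 0

1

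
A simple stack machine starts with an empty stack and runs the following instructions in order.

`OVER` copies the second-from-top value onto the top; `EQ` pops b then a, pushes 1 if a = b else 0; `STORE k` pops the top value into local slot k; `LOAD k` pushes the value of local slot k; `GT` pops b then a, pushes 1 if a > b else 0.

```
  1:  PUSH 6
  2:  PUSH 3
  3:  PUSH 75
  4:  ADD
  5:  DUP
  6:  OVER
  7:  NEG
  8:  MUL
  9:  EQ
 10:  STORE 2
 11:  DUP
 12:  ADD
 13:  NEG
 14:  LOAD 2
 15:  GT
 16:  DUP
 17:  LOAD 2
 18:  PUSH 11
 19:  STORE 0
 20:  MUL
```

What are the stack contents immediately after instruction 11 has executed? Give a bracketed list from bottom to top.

PUSH 6  : 6
PUSH 3  : 6 3
PUSH 75 : 6 3 75
ADD     : 6 78
DUP     : 6 78 78
OVER    : 6 78 78 78
NEG     : 6 78 78 -78
MUL     : 6 78 -6084
EQ      : 6 0
STORE 2 : 6
DUP     : 6 6

[6, 6]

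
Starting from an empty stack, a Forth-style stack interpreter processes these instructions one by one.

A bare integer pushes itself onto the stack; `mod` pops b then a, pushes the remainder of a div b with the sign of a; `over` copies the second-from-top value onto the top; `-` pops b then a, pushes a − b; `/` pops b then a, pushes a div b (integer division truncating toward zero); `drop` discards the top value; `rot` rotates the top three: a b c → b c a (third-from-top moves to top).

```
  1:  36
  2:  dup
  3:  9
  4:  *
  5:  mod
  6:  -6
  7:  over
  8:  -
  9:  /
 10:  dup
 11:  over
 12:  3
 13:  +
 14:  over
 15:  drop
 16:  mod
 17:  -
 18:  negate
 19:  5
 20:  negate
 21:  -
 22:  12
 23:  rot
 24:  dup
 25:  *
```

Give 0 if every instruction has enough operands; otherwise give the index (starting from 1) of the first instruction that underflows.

23

36     : [36]
dup    : [36, 36]
9      : [36, 36, 9]
*      : [36, 324]
mod    : [36]
-6     : [36, -6]
over   : [36, -6, 36]
-      : [36, -42]
/      : [0]
dup    : [0, 0]
over   : [0, 0, 0]
3      : [0, 0, 0, 3]
+      : [0, 0, 3]
over   : [0, 0, 3, 0]
drop   : [0, 0, 3]
mod    : [0, 0]
-      : [0]
negate : [0]
5      : [0, 5]
negate : [0, -5]
-      : [5]
12     : [5, 12]
rot  — needs 3 operands, stack has 2 → underflow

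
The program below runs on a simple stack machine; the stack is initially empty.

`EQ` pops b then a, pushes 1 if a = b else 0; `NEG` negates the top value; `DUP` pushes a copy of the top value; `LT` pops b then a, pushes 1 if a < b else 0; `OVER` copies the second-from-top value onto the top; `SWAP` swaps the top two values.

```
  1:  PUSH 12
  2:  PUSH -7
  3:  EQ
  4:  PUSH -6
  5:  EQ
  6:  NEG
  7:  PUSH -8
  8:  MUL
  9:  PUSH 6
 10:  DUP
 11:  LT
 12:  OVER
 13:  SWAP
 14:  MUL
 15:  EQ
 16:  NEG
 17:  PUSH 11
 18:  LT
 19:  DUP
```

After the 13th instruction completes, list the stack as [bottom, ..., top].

[0, 0, 0]

PUSH 12 : 12
PUSH -7 : 12 -7
EQ      : 0
PUSH -6 : 0 -6
EQ      : 0
NEG     : 0
PUSH -8 : 0 -8
MUL     : 0
PUSH 6  : 0 6
DUP     : 0 6 6
LT      : 0 0
OVER    : 0 0 0
SWAP    : 0 0 0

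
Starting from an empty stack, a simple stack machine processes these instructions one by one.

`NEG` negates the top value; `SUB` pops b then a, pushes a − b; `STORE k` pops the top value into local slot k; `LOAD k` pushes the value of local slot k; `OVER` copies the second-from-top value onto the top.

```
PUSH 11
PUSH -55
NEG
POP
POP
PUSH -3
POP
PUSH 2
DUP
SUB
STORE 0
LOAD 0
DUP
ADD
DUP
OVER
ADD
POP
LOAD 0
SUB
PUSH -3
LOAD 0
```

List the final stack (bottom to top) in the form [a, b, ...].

PUSH 11   11
PUSH -55  11 -55
NEG       11 55
POP       11
POP       (empty)
PUSH -3   -3
POP       (empty)
PUSH 2    2
DUP       2 2
SUB       0
STORE 0   (empty)
LOAD 0    0
DUP       0 0
ADD       0
DUP       0 0
OVER      0 0 0
ADD       0 0
POP       0
LOAD 0    0 0
SUB       0
PUSH -3   0 -3
LOAD 0    0 -3 0

[0, -3, 0]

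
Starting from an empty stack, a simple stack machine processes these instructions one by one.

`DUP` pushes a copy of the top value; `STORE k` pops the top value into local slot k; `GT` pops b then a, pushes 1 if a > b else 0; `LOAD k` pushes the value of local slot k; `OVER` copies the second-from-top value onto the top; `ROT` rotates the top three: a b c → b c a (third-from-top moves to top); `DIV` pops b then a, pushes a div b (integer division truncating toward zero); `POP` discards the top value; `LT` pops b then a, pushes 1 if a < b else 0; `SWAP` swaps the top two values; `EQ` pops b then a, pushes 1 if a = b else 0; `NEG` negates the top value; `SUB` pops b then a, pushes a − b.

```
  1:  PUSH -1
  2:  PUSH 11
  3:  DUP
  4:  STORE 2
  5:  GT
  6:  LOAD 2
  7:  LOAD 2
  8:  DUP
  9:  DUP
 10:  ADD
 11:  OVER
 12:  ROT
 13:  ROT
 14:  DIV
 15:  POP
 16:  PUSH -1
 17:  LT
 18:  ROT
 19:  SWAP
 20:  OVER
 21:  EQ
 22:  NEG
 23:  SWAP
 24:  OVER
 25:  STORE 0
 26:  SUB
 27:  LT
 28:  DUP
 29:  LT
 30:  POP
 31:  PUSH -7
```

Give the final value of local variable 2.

11

PUSH -1 : -1
PUSH 11 : -1 11
DUP     : -1 11 11
STORE 2 : -1 11
GT      : 0
LOAD 2  : 0 11
LOAD 2  : 0 11 11
DUP     : 0 11 11 11
DUP     : 0 11 11 11 11
ADD     : 0 11 11 22
OVER    : 0 11 11 22 11
ROT     : 0 11 22 11 11
ROT     : 0 11 11 11 22
DIV     : 0 11 11 0
POP     : 0 11 11
PUSH -1 : 0 11 11 -1
LT      : 0 11 0
ROT     : 11 0 0
SWAP    : 11 0 0
OVER    : 11 0 0 0
EQ      : 11 0 1
NEG     : 11 0 -1
SWAP    : 11 -1 0
OVER    : 11 -1 0 -1
STORE 0 : 11 -1 0
SUB     : 11 -1
LT      : 0
DUP     : 0 0
LT      : 0
POP     : (empty)
PUSH -7 : -7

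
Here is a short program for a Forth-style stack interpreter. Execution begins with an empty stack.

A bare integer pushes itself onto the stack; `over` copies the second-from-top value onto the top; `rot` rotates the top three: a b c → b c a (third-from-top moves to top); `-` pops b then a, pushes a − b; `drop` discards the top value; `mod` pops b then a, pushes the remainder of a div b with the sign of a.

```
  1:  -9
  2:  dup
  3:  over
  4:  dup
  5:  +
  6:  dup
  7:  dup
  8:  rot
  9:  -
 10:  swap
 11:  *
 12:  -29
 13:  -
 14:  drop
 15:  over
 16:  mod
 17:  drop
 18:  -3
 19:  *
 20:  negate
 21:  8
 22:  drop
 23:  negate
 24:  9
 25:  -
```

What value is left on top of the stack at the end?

-9     : [-9]
dup    : [-9, -9]
over   : [-9, -9, -9]
dup    : [-9, -9, -9, -9]
+      : [-9, -9, -18]
dup    : [-9, -9, -18, -18]
dup    : [-9, -9, -18, -18, -18]
rot    : [-9, -9, -18, -18, -18]
-      : [-9, -9, -18, 0]
swap   : [-9, -9, 0, -18]
*      : [-9, -9, 0]
-29    : [-9, -9, 0, -29]
-      : [-9, -9, 29]
drop   : [-9, -9]
over   : [-9, -9, -9]
mod    : [-9, 0]
drop   : [-9]
-3     : [-9, -3]
*      : [27]
negate : [-27]
8      : [-27, 8]
drop   : [-27]
negate : [27]
9      : [27, 9]
-      : [18]

18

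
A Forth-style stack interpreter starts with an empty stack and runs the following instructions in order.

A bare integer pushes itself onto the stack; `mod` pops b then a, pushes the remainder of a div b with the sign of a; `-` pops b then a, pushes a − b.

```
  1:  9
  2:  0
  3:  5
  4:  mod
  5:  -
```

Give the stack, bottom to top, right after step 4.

[9, 0]

9   -> 9
0   -> 9 0
5   -> 9 0 5
mod -> 9 0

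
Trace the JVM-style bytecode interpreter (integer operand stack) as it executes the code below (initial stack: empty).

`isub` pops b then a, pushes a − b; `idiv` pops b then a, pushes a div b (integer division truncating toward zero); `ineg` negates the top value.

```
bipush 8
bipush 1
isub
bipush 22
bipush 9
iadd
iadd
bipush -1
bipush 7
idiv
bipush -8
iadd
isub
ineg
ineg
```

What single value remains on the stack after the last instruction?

46

bipush 8  -> [8]
bipush 1  -> [8, 1]
isub      -> [7]
bipush 22 -> [7, 22]
bipush 9  -> [7, 22, 9]
iadd      -> [7, 31]
iadd      -> [38]
bipush -1 -> [38, -1]
bipush 7  -> [38, -1, 7]
idiv      -> [38, 0]
bipush -8 -> [38, 0, -8]
iadd      -> [38, -8]
isub      -> [46]
ineg      -> [-46]
ineg      -> [46]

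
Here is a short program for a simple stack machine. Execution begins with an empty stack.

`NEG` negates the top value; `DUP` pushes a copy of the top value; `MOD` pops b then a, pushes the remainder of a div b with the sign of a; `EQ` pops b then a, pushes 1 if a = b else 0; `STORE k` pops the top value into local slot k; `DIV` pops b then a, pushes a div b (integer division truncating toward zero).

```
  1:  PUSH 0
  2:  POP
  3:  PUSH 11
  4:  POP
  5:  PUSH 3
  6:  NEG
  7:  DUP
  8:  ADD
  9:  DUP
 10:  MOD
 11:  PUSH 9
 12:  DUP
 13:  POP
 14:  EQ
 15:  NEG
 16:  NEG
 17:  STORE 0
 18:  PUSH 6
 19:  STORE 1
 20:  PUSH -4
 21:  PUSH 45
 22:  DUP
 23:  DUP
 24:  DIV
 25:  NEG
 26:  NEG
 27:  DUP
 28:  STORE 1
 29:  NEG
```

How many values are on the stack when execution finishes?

PUSH 0  -> 0
POP     -> (empty)
PUSH 11 -> 11
POP     -> (empty)
PUSH 3  -> 3
NEG     -> -3
DUP     -> -3 -3
ADD     -> -6
DUP     -> -6 -6
MOD     -> 0
PUSH 9  -> 0 9
DUP     -> 0 9 9
POP     -> 0 9
EQ      -> 0
NEG     -> 0
NEG     -> 0
STORE 0 -> (empty)
PUSH 6  -> 6
STORE 1 -> (empty)
PUSH -4 -> -4
PUSH 45 -> -4 45
DUP     -> -4 45 45
DUP     -> -4 45 45 45
DIV     -> -4 45 1
NEG     -> -4 45 -1
NEG     -> -4 45 1
DUP     -> -4 45 1 1
STORE 1 -> -4 45 1
NEG     -> -4 45 -1

3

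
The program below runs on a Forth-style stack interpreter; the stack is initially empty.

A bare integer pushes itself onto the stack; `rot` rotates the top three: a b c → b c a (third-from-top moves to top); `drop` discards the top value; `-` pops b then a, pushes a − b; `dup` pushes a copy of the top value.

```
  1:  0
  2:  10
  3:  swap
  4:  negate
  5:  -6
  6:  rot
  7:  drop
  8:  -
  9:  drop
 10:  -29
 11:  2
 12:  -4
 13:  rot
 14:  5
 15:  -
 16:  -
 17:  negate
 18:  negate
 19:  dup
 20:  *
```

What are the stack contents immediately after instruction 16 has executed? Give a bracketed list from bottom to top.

0      : 0
10     : 0 10
swap   : 10 0
negate : 10 0
-6     : 10 0 -6
rot    : 0 -6 10
drop   : 0 -6
-      : 6
drop   : (empty)
-29    : -29
2      : -29 2
-4     : -29 2 -4
rot    : 2 -4 -29
5      : 2 -4 -29 5
-      : 2 -4 -34
-      : 2 30

[2, 30]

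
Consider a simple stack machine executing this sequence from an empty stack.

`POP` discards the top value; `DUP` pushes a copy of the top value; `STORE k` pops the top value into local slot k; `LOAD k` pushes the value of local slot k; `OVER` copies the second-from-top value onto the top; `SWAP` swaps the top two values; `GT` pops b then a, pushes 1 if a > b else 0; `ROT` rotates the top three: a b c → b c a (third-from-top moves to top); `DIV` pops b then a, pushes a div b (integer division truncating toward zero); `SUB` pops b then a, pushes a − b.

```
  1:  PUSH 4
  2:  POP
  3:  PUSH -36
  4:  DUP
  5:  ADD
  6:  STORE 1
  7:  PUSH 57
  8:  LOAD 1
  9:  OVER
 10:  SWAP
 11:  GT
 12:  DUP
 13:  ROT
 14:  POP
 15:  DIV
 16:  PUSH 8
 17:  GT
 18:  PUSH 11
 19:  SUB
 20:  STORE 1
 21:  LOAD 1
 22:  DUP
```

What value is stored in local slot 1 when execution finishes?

-11

PUSH 4   -> 4
POP      -> (empty)
PUSH -36 -> -36
DUP      -> -36 -36
ADD      -> -72
STORE 1  -> (empty)
PUSH 57  -> 57
LOAD 1   -> 57 -72
OVER     -> 57 -72 57
SWAP     -> 57 57 -72
GT       -> 57 1
DUP      -> 57 1 1
ROT      -> 1 1 57
POP      -> 1 1
DIV      -> 1
PUSH 8   -> 1 8
GT       -> 0
PUSH 11  -> 0 11
SUB      -> -11
STORE 1  -> (empty)
LOAD 1   -> -11
DUP      -> -11 -11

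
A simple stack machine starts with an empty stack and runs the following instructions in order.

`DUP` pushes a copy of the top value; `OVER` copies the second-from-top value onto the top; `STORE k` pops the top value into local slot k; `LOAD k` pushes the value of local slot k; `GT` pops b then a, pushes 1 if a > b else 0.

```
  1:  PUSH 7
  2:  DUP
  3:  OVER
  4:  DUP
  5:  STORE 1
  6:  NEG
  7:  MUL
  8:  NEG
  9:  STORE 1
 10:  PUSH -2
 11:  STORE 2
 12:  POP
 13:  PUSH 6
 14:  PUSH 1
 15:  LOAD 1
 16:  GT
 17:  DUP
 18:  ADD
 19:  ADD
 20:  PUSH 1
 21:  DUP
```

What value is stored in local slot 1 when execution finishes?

PUSH 7  → [7]
DUP     → [7, 7]
OVER    → [7, 7, 7]
DUP     → [7, 7, 7, 7]
STORE 1 → [7, 7, 7]
NEG     → [7, 7, -7]
MUL     → [7, -49]
NEG     → [7, 49]
STORE 1 → [7]
PUSH -2 → [7, -2]
STORE 2 → [7]
POP     → []
PUSH 6  → [6]
PUSH 1  → [6, 1]
LOAD 1  → [6, 1, 49]
GT      → [6, 0]
DUP     → [6, 0, 0]
ADD     → [6, 0]
ADD     → [6]
PUSH 1  → [6, 1]
DUP     → [6, 1, 1]

49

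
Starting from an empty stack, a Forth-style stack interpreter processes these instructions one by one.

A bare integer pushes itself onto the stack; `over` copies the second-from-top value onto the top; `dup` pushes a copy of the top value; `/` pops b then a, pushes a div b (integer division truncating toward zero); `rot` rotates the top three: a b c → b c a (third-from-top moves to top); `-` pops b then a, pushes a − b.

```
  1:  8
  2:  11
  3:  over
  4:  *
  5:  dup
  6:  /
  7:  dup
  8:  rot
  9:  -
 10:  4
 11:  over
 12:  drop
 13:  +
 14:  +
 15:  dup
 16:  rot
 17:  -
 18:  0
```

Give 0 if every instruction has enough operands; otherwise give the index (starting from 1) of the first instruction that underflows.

8    : 8
11   : 8 11
over : 8 11 8
*    : 8 88
dup  : 8 88 88
/    : 8 1
dup  : 8 1 1
rot  : 1 1 8
-    : 1 -7
4    : 1 -7 4
over : 1 -7 4 -7
drop : 1 -7 4
+    : 1 -3
+    : -2
dup  : -2 -2
rot  — needs 3 operands, stack has 2 → underflow

16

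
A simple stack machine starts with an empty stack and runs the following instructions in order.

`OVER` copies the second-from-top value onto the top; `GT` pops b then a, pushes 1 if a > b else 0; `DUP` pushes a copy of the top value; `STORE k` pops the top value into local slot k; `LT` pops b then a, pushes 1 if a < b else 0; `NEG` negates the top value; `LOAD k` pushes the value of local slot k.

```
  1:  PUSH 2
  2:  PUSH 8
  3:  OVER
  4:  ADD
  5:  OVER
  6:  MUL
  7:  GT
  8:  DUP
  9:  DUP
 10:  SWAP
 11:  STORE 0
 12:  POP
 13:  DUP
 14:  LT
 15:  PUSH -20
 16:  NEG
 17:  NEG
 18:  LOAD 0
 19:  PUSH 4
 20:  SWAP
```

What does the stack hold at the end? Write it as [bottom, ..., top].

PUSH 2   : [2]
PUSH 8   : [2, 8]
OVER     : [2, 8, 2]
ADD      : [2, 10]
OVER     : [2, 10, 2]
MUL      : [2, 20]
GT       : [0]
DUP      : [0, 0]
DUP      : [0, 0, 0]
SWAP     : [0, 0, 0]
STORE 0  : [0, 0]
POP      : [0]
DUP      : [0, 0]
LT       : [0]
PUSH -20 : [0, -20]
NEG      : [0, 20]
NEG      : [0, -20]
LOAD 0   : [0, -20, 0]
PUSH 4   : [0, -20, 0, 4]
SWAP     : [0, -20, 4, 0]

[0, -20, 4, 0]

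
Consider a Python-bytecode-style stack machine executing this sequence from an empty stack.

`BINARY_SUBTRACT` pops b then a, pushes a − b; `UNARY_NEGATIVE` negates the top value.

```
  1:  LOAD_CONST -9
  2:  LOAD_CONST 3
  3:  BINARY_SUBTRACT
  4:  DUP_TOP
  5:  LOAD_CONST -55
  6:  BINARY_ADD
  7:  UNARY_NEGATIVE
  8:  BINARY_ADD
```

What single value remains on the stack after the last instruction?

55

LOAD_CONST -9   -> -9
LOAD_CONST 3    -> -9 3
BINARY_SUBTRACT -> -12
DUP_TOP         -> -12 -12
LOAD_CONST -55  -> -12 -12 -55
BINARY_ADD      -> -12 -67
UNARY_NEGATIVE  -> -12 67
BINARY_ADD      -> 55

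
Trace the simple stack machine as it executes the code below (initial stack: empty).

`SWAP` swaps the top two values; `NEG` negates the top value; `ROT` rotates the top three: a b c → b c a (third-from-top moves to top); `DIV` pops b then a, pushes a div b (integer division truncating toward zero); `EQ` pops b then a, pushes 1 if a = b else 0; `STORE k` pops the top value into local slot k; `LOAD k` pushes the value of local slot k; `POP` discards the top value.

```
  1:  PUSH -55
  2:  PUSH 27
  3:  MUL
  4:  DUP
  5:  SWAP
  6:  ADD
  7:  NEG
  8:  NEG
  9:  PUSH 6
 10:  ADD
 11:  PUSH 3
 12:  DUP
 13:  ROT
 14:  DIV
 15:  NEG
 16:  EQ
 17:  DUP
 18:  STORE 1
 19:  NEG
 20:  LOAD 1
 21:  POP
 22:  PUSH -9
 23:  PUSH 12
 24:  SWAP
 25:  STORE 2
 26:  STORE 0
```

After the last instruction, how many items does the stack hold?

1

PUSH -55 → [-55]
PUSH 27  → [-55, 27]
MUL      → [-1485]
DUP      → [-1485, -1485]
SWAP     → [-1485, -1485]
ADD      → [-2970]
NEG      → [2970]
NEG      → [-2970]
PUSH 6   → [-2970, 6]
ADD      → [-2964]
PUSH 3   → [-2964, 3]
DUP      → [-2964, 3, 3]
ROT      → [3, 3, -2964]
DIV      → [3, 0]
NEG      → [3, 0]
EQ       → [0]
DUP      → [0, 0]
STORE 1  → [0]
NEG      → [0]
LOAD 1   → [0, 0]
POP      → [0]
PUSH -9  → [0, -9]
PUSH 12  → [0, -9, 12]
SWAP     → [0, 12, -9]
STORE 2  → [0, 12]
STORE 0  → [0]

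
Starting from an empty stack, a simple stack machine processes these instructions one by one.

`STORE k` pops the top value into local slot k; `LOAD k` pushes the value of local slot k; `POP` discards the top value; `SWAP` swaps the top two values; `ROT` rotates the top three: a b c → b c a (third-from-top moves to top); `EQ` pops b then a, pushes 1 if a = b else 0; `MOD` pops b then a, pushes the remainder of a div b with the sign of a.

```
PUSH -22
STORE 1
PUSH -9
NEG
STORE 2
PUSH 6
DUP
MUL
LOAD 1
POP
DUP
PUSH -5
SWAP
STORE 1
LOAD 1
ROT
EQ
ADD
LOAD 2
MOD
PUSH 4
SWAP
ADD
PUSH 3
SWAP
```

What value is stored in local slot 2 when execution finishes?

9

PUSH -22 -> -22
STORE 1  -> (empty)
PUSH -9  -> -9
NEG      -> 9
STORE 2  -> (empty)
PUSH 6   -> 6
DUP      -> 6 6
MUL      -> 36
LOAD 1   -> 36 -22
POP      -> 36
DUP      -> 36 36
PUSH -5  -> 36 36 -5
SWAP     -> 36 -5 36
STORE 1  -> 36 -5
LOAD 1   -> 36 -5 36
ROT      -> -5 36 36
EQ       -> -5 1
ADD      -> -4
LOAD 2   -> -4 9
MOD      -> -4
PUSH 4   -> -4 4
SWAP     -> 4 -4
ADD      -> 0
PUSH 3   -> 0 3
SWAP     -> 3 0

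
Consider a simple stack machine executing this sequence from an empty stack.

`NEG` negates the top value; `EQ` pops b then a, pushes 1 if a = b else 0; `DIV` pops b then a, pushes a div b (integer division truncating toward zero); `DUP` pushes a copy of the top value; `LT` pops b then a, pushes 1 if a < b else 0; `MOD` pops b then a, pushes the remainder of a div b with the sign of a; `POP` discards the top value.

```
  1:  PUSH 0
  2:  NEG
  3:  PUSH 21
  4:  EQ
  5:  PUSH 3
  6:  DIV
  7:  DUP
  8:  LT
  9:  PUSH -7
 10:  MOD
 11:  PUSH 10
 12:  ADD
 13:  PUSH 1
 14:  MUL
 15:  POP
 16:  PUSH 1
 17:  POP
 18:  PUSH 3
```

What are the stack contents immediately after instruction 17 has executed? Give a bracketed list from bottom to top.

[]

PUSH 0  -> 0
NEG     -> 0
PUSH 21 -> 0 21
EQ      -> 0
PUSH 3  -> 0 3
DIV     -> 0
DUP     -> 0 0
LT      -> 0
PUSH -7 -> 0 -7
MOD     -> 0
PUSH 10 -> 0 10
ADD     -> 10
PUSH 1  -> 10 1
MUL     -> 10
POP     -> (empty)
PUSH 1  -> 1
POP     -> (empty)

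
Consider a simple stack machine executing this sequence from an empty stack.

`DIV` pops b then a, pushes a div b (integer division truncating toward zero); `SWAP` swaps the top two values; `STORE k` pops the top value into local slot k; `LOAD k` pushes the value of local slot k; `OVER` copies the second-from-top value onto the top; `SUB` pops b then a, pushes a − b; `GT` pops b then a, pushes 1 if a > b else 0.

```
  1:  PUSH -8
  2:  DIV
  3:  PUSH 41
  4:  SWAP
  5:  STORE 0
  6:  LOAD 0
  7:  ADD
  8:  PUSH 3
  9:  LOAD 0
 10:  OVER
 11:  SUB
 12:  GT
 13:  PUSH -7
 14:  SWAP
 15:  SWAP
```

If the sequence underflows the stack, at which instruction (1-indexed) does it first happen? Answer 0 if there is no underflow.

PUSH -8 : -8
DIV  — needs 2 operands, stack has 1 → underflow

2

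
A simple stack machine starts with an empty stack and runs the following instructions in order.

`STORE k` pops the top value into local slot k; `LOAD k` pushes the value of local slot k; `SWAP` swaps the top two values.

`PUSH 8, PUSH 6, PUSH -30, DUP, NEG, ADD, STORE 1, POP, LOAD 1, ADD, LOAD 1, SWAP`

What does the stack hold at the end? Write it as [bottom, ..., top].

[0, 8]

PUSH 8   -> [8]
PUSH 6   -> [8, 6]
PUSH -30 -> [8, 6, -30]
DUP      -> [8, 6, -30, -30]
NEG      -> [8, 6, -30, 30]
ADD      -> [8, 6, 0]
STORE 1  -> [8, 6]
POP      -> [8]
LOAD 1   -> [8, 0]
ADD      -> [8]
LOAD 1   -> [8, 0]
SWAP     -> [0, 8]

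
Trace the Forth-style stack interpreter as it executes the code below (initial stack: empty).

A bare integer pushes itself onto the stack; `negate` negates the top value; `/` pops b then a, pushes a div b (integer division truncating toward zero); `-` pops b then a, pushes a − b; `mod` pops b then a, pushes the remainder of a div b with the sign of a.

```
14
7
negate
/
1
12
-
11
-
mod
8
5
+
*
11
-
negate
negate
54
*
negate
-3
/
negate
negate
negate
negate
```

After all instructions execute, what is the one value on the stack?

14      [14]
7       [14, 7]
negate  [14, -7]
/       [-2]
1       [-2, 1]
12      [-2, 1, 12]
-       [-2, -11]
11      [-2, -11, 11]
-       [-2, -22]
mod     [-2]
8       [-2, 8]
5       [-2, 8, 5]
+       [-2, 13]
*       [-26]
11      [-26, 11]
-       [-37]
negate  [37]
negate  [-37]
54      [-37, 54]
*       [-1998]
negate  [1998]
-3      [1998, -3]
/       [-666]
negate  [666]
negate  [-666]
negate  [666]
negate  [-666]

-666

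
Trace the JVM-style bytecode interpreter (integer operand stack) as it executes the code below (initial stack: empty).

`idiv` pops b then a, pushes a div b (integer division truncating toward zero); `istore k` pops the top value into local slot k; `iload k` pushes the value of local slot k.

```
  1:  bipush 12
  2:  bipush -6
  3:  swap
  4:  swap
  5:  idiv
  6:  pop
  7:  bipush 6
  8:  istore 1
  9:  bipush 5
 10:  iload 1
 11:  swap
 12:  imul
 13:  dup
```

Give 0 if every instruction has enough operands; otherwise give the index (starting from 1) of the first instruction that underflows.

bipush 12 → 12
bipush -6 → 12 -6
swap      → -6 12
swap      → 12 -6
idiv      → -2
pop       → (empty)
bipush 6  → 6
istore 1  → (empty)
bipush 5  → 5
iload 1   → 5 6
swap      → 6 5
imul      → 30
dup       → 30 30

0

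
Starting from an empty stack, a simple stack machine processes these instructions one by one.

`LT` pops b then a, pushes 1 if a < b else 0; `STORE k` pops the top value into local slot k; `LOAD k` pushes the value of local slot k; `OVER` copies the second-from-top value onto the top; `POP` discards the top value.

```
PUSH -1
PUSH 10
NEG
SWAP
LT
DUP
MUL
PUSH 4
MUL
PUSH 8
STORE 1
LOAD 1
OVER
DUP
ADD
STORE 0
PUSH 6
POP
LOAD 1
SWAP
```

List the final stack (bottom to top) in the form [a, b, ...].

PUSH -1 : [-1]
PUSH 10 : [-1, 10]
NEG     : [-1, -10]
SWAP    : [-10, -1]
LT      : [1]
DUP     : [1, 1]
MUL     : [1]
PUSH 4  : [1, 4]
MUL     : [4]
PUSH 8  : [4, 8]
STORE 1 : [4]
LOAD 1  : [4, 8]
OVER    : [4, 8, 4]
DUP     : [4, 8, 4, 4]
ADD     : [4, 8, 8]
STORE 0 : [4, 8]
PUSH 6  : [4, 8, 6]
POP     : [4, 8]
LOAD 1  : [4, 8, 8]
SWAP    : [4, 8, 8]

[4, 8, 8]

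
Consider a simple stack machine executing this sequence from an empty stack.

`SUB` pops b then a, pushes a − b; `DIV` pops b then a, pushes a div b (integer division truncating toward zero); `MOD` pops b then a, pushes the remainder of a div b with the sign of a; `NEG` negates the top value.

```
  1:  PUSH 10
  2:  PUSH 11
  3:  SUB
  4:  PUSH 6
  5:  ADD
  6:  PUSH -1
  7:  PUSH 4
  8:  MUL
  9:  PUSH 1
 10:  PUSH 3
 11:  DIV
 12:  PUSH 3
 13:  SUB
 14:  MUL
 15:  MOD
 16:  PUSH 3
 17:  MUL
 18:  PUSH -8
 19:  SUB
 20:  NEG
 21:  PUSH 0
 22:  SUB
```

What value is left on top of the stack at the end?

PUSH 10 -> 10
PUSH 11 -> 10 11
SUB     -> -1
PUSH 6  -> -1 6
ADD     -> 5
PUSH -1 -> 5 -1
PUSH 4  -> 5 -1 4
MUL     -> 5 -4
PUSH 1  -> 5 -4 1
PUSH 3  -> 5 -4 1 3
DIV     -> 5 -4 0
PUSH 3  -> 5 -4 0 3
SUB     -> 5 -4 -3
MUL     -> 5 12
MOD     -> 5
PUSH 3  -> 5 3
MUL     -> 15
PUSH -8 -> 15 -8
SUB     -> 23
NEG     -> -23
PUSH 0  -> -23 0
SUB     -> -23

-23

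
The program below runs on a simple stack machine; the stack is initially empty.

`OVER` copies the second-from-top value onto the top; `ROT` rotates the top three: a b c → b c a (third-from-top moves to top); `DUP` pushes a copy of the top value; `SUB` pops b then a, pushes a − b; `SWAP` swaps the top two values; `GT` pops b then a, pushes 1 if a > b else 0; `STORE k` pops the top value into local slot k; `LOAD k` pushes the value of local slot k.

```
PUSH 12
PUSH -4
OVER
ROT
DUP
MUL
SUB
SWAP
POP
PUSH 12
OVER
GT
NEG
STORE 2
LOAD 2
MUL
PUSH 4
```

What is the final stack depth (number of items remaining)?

PUSH 12  [12]
PUSH -4  [12, -4]
OVER     [12, -4, 12]
ROT      [-4, 12, 12]
DUP      [-4, 12, 12, 12]
MUL      [-4, 12, 144]
SUB      [-4, -132]
SWAP     [-132, -4]
POP      [-132]
PUSH 12  [-132, 12]
OVER     [-132, 12, -132]
GT       [-132, 1]
NEG      [-132, -1]
STORE 2  [-132]
LOAD 2   [-132, -1]
MUL      [132]
PUSH 4   [132, 4]

2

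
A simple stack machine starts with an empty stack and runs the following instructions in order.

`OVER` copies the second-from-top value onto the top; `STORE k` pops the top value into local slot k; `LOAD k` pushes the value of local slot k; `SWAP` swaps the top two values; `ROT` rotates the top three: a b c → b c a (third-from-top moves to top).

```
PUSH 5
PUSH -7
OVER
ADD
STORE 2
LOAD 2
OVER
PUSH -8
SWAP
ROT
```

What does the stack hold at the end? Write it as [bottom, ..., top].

PUSH 5  -> [5]
PUSH -7 -> [5, -7]
OVER    -> [5, -7, 5]
ADD     -> [5, -2]
STORE 2 -> [5]
LOAD 2  -> [5, -2]
OVER    -> [5, -2, 5]
PUSH -8 -> [5, -2, 5, -8]
SWAP    -> [5, -2, -8, 5]
ROT     -> [5, -8, 5, -2]

[5, -8, 5, -2]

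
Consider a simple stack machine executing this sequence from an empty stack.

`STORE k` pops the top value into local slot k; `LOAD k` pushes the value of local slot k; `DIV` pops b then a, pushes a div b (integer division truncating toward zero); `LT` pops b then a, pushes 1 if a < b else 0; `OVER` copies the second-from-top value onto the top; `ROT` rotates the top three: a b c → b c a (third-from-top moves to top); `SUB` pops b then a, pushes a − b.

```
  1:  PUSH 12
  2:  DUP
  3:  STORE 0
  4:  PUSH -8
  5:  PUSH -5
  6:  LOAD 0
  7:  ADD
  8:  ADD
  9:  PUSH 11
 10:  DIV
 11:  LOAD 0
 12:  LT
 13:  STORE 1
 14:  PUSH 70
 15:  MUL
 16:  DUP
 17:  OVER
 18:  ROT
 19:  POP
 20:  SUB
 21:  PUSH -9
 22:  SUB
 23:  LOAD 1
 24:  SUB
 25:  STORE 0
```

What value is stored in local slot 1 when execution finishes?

PUSH 12 -> [12]
DUP     -> [12, 12]
STORE 0 -> [12]
PUSH -8 -> [12, -8]
PUSH -5 -> [12, -8, -5]
LOAD 0  -> [12, -8, -5, 12]
ADD     -> [12, -8, 7]
ADD     -> [12, -1]
PUSH 11 -> [12, -1, 11]
DIV     -> [12, 0]
LOAD 0  -> [12, 0, 12]
LT      -> [12, 1]
STORE 1 -> [12]
PUSH 70 -> [12, 70]
MUL     -> [840]
DUP     -> [840, 840]
OVER    -> [840, 840, 840]
ROT     -> [840, 840, 840]
POP     -> [840, 840]
SUB     -> [0]
PUSH -9 -> [0, -9]
SUB     -> [9]
LOAD 1  -> [9, 1]
SUB     -> [8]
STORE 0 -> []

1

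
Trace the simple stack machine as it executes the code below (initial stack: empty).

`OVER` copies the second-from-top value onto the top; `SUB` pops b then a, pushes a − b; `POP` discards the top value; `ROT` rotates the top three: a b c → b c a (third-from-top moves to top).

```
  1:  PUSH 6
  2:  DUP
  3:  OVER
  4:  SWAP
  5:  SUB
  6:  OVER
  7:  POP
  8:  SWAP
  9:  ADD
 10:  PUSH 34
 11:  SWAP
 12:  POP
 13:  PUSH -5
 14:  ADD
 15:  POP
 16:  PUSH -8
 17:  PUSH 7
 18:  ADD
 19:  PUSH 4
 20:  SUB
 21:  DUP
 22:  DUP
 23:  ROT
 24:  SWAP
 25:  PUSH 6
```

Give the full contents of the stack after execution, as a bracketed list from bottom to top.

[-5, -5, -5, 6]

PUSH 6  → [6]
DUP     → [6, 6]
OVER    → [6, 6, 6]
SWAP    → [6, 6, 6]
SUB     → [6, 0]
OVER    → [6, 0, 6]
POP     → [6, 0]
SWAP    → [0, 6]
ADD     → [6]
PUSH 34 → [6, 34]
SWAP    → [34, 6]
POP     → [34]
PUSH -5 → [34, -5]
ADD     → [29]
POP     → []
PUSH -8 → [-8]
PUSH 7  → [-8, 7]
ADD     → [-1]
PUSH 4  → [-1, 4]
SUB     → [-5]
DUP     → [-5, -5]
DUP     → [-5, -5, -5]
ROT     → [-5, -5, -5]
SWAP    → [-5, -5, -5]
PUSH 6  → [-5, -5, -5, 6]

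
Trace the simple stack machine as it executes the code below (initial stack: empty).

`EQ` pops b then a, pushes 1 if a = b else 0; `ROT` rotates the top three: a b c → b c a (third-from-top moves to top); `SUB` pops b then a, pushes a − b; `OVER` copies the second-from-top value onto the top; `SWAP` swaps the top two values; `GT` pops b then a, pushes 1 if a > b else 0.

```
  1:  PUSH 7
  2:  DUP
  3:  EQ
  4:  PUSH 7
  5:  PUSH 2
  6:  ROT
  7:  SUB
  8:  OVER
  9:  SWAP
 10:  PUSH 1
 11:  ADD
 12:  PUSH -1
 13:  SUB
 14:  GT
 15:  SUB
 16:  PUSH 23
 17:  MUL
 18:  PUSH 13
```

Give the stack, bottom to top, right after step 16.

[6, 23]

PUSH 7  -> 7
DUP     -> 7 7
EQ      -> 1
PUSH 7  -> 1 7
PUSH 2  -> 1 7 2
ROT     -> 7 2 1
SUB     -> 7 1
OVER    -> 7 1 7
SWAP    -> 7 7 1
PUSH 1  -> 7 7 1 1
ADD     -> 7 7 2
PUSH -1 -> 7 7 2 -1
SUB     -> 7 7 3
GT      -> 7 1
SUB     -> 6
PUSH 23 -> 6 23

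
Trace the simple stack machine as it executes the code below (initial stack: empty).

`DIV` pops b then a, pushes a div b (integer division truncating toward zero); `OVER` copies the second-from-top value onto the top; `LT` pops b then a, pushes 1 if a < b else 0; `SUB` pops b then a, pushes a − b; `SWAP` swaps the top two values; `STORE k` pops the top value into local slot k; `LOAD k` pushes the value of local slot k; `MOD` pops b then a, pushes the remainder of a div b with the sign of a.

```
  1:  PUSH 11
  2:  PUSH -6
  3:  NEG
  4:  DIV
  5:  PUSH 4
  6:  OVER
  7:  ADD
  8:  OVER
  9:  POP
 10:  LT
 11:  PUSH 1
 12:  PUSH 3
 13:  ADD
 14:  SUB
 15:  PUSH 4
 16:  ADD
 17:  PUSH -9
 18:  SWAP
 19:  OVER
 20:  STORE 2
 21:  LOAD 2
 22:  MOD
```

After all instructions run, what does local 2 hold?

-9

PUSH 11  11
PUSH -6  11 -6
NEG      11 6
DIV      1
PUSH 4   1 4
OVER     1 4 1
ADD      1 5
OVER     1 5 1
POP      1 5
LT       1
PUSH 1   1 1
PUSH 3   1 1 3
ADD      1 4
SUB      -3
PUSH 4   -3 4
ADD      1
PUSH -9  1 -9
SWAP     -9 1
OVER     -9 1 -9
STORE 2  -9 1
LOAD 2   -9 1 -9
MOD      -9 1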